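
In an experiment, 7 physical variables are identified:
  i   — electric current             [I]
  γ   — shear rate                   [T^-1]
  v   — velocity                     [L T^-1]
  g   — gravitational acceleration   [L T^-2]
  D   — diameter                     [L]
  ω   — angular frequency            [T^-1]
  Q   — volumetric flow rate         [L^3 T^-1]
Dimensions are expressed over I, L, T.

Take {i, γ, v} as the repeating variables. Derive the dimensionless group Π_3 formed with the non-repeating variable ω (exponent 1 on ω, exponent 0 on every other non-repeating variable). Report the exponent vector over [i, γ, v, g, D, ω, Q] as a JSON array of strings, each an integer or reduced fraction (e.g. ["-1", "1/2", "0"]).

["0", "-1", "0", "0", "0", "1", "0"]

Exponent matrix [I,L,T] × [i,γ,v,g,D,ω,Q]:
  I: [ 1  0  0  0  0  0  0]
  L: [ 0  0  1  1  1  0  3]
  T: [ 0 -1 -1 -2  0 -1 -1]
Echelon form has 3 nonzero rows (pivots: i,γ,v)
Repeat: i,γ,v; free: g,D,ω,Q
RREF:
  r0: [   1    0    0    0    0    0    0]
  r1: [   0    1    0    1   -1    1   -2]
  r2: [   0    0    1    1    1    0    3]
Fix exponent of ω at 1, g at 0, D at 0, Q at 0; solve each RREF row for its pivot's exponent:
  r0: exp(i) + (0)·1 = 0 ⇒ exp(i) = 0
  r1: exp(γ) + (1)·1 = 0 ⇒ exp(γ) = -1
  r2: exp(v) + (0)·1 = 0 ⇒ exp(v) = 0
Π_3 = γ^-1 · ω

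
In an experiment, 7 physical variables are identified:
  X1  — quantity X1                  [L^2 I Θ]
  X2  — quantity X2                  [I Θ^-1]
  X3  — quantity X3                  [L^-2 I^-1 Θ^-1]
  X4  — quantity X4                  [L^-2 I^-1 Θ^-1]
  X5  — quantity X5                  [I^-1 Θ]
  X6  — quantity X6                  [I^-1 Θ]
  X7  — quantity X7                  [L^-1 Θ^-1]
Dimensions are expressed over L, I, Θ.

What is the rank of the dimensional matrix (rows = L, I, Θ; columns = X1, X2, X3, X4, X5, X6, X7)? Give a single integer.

Write exponents as rows L,I,Θ / cols X1,X2,X3,X4,X5,X6,X7:
  L: [ 2  0 -2 -2  0  0 -1]
  I: [ 1  1 -1 -1 -1 -1  0]
  Θ: [ 1 -1 -1 -1  1  1 -1]
RREF → pivots at {X1,X2} ⇒ r = 2

2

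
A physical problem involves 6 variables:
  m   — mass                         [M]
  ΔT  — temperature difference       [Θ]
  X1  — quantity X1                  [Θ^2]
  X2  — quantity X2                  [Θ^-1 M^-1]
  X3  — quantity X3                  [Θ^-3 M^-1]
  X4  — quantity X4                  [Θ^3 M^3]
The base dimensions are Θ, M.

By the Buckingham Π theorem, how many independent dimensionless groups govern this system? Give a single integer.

4

Exponent matrix [Θ,M] × [m,ΔT,X1,X2,X3,X4]:
  Θ: [ 0  1  2 -1 -3  3]
  M: [ 1  0  0 -1 -1  3]
Row reduction gives pivot columns m,ΔT; rank = 2
Π count = n − r = 6 − 2 = 4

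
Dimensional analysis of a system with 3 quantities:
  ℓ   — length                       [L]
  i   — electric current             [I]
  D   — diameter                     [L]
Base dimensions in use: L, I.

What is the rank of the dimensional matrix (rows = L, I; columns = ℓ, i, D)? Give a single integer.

2

Exponent matrix [L,I] × [ℓ,i,D]:
  L: [ 1  0  1]
  I: [ 0  1  0]
Row reduction gives pivot columns ℓ,i; rank = 2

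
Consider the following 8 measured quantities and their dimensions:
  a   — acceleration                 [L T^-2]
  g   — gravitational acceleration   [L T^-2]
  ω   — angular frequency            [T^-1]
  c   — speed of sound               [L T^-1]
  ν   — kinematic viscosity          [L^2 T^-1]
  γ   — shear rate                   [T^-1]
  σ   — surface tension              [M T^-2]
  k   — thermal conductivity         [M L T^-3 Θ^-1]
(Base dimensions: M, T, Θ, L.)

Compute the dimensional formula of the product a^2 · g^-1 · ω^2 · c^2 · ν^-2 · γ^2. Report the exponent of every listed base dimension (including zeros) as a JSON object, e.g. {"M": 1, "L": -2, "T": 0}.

Exponent matrix [M,T,Θ,L] × [a,g,ω,c,ν,γ,σ,k]:
  M: [ 0  0  0  0  0  0  1  1]
  T: [-2 -2 -1 -1 -1 -1 -2 -3]
  Θ: [ 0  0  0  0  0  0  0 -1]
  L: [ 1  1  0  1  2  0  0  1]
  [M]: (2)·0+(-1)·0+(2)·0+(2)·0+(-2)·0+(2)·0 = 0
  [T]: (2)·-2+(-1)·-2+(2)·-1+(2)·-1+(-2)·-1+(2)·-1 = -6
  [Θ]: (2)·0+(-1)·0+(2)·0+(2)·0+(-2)·0+(2)·0 = 0
  [L]: (2)·1+(-1)·1+(2)·0+(2)·1+(-2)·2+(2)·0 = -1
⇒ T^-6 L^-1

{"M": 0, "T": -6, "Θ": 0, "L": -1}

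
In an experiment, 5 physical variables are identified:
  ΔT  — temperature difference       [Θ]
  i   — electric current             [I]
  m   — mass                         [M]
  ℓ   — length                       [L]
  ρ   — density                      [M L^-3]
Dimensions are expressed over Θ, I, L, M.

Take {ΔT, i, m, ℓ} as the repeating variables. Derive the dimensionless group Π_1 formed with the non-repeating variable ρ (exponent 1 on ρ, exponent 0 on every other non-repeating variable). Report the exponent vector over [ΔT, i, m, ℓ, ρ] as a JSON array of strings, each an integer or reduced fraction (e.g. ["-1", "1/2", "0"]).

Exponent matrix [Θ,I,L,M] × [ΔT,i,m,ℓ,ρ]:
  Θ: [ 1  0  0  0  0]
  I: [ 0  1  0  0  0]
  L: [ 0  0  0  1 -3]
  M: [ 0  0  1  0  1]
Row reduction gives pivot columns ΔT,i,m,ℓ; rank = 4
Repeat: ΔT,i,m,ℓ; free: ρ
RREF:
  r0: [   1    0    0    0    0]
  r1: [   0    1    0    0    0]
  r2: [   0    0    1    0    1]
  r3: [   0    0    0    1   -3]
Fix exponent of ρ at 1; solve each RREF row for its pivot's exponent:
  r0: exp(ΔT) + (0)·1 = 0 ⇒ exp(ΔT) = 0
  r1: exp(i) + (0)·1 = 0 ⇒ exp(i) = 0
  r2: exp(m) + (1)·1 = 0 ⇒ exp(m) = -1
  r3: exp(ℓ) + (-3)·1 = 0 ⇒ exp(ℓ) = 3
Π_1 = m^-1 · ℓ^3 · ρ

["0", "0", "-1", "3", "1"]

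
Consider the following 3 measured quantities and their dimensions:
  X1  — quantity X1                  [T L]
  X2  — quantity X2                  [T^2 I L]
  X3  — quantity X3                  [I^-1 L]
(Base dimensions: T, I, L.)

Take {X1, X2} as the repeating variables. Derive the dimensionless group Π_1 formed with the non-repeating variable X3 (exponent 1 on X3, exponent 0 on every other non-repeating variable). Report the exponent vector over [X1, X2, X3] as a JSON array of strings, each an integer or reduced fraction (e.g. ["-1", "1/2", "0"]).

Write exponents as rows T,I,L / cols X1,X2,X3:
  T: [ 1  2  0]
  I: [ 0  1 -1]
  L: [ 1  1  1]
RREF → pivots at {X1,X2} ⇒ r = 2
Pivot set = {X1,X2}, free = {X3}
RREF:
  r0: [   1    0    2]
  r1: [   0    1   -1]
  r2: [   0    0    0]
Fix exponent of X3 at 1; solve each RREF row for its pivot's exponent:
  r0: exp(X1) + (2)·1 = 0 ⇒ exp(X1) = -2
  r1: exp(X2) + (-1)·1 = 0 ⇒ exp(X2) = 1
Π_1 = X1^-2 · X2 · X3

["-2", "1", "1"]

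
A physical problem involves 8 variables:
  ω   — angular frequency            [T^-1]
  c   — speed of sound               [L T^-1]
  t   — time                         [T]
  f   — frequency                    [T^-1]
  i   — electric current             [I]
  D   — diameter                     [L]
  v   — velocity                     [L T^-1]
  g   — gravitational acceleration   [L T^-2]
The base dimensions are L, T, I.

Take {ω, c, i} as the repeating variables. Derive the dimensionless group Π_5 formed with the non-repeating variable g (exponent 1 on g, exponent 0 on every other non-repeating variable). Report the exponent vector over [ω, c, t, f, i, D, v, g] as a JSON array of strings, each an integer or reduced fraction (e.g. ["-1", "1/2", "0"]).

["-1", "-1", "0", "0", "0", "0", "0", "1"]

Exponent matrix [L,T,I] × [ω,c,t,f,i,D,v,g]:
  L: [ 0  1  0  0  0  1  1  1]
  T: [-1 -1  1 -1  0  0 -1 -2]
  I: [ 0  0  0  0  1  0  0  0]
Row reduction gives pivot columns ω,c,i; rank = 3
Pivot set = {ω,c,i}, free = {t,f,D,v,g}
RREF:
  r0: [   1    0   -1    1    0   -1    0    1]
  r1: [   0    1    0    0    0    1    1    1]
  r2: [   0    0    0    0    1    0    0    0]
Fix exponent of g at 1, t at 0, f at 0, D at 0, v at 0; solve each RREF row for its pivot's exponent:
  r0: exp(ω) + (1)·1 = 0 ⇒ exp(ω) = -1
  r1: exp(c) + (1)·1 = 0 ⇒ exp(c) = -1
  r2: exp(i) + (0)·1 = 0 ⇒ exp(i) = 0
Π_5 = ω^-1 · c^-1 · g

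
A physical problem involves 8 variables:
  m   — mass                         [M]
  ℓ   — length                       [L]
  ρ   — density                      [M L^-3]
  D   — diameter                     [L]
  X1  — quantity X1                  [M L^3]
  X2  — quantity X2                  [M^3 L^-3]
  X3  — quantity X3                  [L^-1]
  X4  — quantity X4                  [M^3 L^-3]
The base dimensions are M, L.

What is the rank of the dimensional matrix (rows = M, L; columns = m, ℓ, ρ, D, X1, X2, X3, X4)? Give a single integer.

2

Dimensional matrix (M×L by m×ℓ×ρ×D×X1×X2×X3×X4):
  M: [ 1  0  1  0  1  3  0  3]
  L: [ 0  1 -3  1  3 -3 -1 -3]
Echelon form has 2 nonzero rows (pivots: m,ℓ)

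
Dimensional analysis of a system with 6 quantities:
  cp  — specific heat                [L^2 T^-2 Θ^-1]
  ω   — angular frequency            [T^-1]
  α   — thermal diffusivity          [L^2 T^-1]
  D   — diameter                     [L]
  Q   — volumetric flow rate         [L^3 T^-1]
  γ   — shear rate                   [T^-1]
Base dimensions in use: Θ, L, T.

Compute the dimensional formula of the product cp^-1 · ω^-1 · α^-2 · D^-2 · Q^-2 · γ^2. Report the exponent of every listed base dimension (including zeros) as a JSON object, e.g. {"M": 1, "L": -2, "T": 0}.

Exponent matrix [Θ,L,T] × [cp,ω,α,D,Q,γ]:
  Θ: [-1  0  0  0  0  0]
  L: [ 2  0  2  1  3  0]
  T: [-2 -1 -1  0 -1 -1]
  [Θ]: (-1)·-1+(-1)·0+(-2)·0+(-2)·0+(-2)·0+(2)·0 = 1
  [L]: (-1)·2+(-1)·0+(-2)·2+(-2)·1+(-2)·3+(2)·0 = -14
  [T]: (-1)·-2+(-1)·-1+(-2)·-1+(-2)·0+(-2)·-1+(2)·-1 = 5
⇒ Θ L^-14 T^5

{"Θ": 1, "L": -14, "T": 5}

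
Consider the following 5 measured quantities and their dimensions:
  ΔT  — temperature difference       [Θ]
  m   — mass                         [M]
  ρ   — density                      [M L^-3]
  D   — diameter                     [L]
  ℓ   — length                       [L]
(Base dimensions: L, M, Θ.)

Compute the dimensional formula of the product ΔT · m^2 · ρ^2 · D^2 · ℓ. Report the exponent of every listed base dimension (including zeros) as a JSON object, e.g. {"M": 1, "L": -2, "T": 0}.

Dimensional matrix (L×M×Θ by ΔT×m×ρ×D×ℓ):
  L: [ 0  0 -3  1  1]
  M: [ 0  1  1  0  0]
  Θ: [ 1  0  0  0  0]
  [L]: (1)·0+(2)·0+(2)·-3+(2)·1+(1)·1 = -3
  [M]: (1)·0+(2)·1+(2)·1+(2)·0+(1)·0 = 4
  [Θ]: (1)·1+(2)·0+(2)·0+(2)·0+(1)·0 = 1
⇒ L^-3 M^4 Θ

{"L": -3, "M": 4, "Θ": 1}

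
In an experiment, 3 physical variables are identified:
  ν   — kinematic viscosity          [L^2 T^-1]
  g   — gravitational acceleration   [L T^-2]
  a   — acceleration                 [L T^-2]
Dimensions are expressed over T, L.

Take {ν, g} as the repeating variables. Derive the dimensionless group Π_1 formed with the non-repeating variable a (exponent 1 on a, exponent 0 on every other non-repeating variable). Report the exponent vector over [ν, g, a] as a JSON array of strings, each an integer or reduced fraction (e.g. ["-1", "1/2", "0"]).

["0", "-1", "1"]

Dimensional matrix (T×L by ν×g×a):
  T: [-1 -2 -2]
  L: [ 2  1  1]
Echelon form has 2 nonzero rows (pivots: ν,g)
Repeat: ν,g; free: a
RREF:
  r0: [   1    0    0]
  r1: [   0    1    1]
Fix exponent of a at 1; solve each RREF row for its pivot's exponent:
  r0: exp(ν) + (0)·1 = 0 ⇒ exp(ν) = 0
  r1: exp(g) + (1)·1 = 0 ⇒ exp(g) = -1
Π_1 = g^-1 · a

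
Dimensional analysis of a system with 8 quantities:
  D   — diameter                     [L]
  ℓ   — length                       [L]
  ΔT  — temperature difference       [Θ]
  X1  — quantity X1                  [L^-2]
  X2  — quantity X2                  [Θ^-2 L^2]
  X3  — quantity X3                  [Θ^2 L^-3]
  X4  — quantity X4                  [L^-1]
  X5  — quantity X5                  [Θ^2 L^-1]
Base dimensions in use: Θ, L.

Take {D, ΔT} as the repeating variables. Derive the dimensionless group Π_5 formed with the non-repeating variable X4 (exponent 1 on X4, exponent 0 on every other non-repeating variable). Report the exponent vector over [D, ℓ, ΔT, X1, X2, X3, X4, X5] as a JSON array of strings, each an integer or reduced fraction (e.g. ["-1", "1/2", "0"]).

Write exponents as rows Θ,L / cols D,ℓ,ΔT,X1,X2,X3,X4,X5:
  Θ: [ 0  0  1  0 -2  2  0  2]
  L: [ 1  1  0 -2  2 -3 -1 -1]
RREF → pivots at {D,ΔT} ⇒ r = 2
Repeat: D,ΔT; free: ℓ,X1,X2,X3,X4,X5
RREF:
  r0: [   1    1    0   -2    2   -3   -1   -1]
  r1: [   0    0    1    0   -2    2    0    2]
Fix exponent of X4 at 1, ℓ at 0, X1 at 0, X2 at 0, X3 at 0, X5 at 0; solve each RREF row for its pivot's exponent:
  r0: exp(D) + (-1)·1 = 0 ⇒ exp(D) = 1
  r1: exp(ΔT) + (0)·1 = 0 ⇒ exp(ΔT) = 0
Π_5 = D · X4

["1", "0", "0", "0", "0", "0", "1", "0"]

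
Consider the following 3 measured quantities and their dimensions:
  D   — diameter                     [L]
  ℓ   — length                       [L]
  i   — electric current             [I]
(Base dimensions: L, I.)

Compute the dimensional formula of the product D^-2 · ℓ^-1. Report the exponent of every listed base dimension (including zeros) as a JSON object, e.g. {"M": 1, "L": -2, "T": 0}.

{"L": -3, "I": 0}

Dimensional matrix (L×I by D×ℓ×i):
  L: [ 1  1  0]
  I: [ 0  0  1]
  [L]: (-2)·1+(-1)·1 = -3
  [I]: (-2)·0+(-1)·0 = 0
⇒ L^-3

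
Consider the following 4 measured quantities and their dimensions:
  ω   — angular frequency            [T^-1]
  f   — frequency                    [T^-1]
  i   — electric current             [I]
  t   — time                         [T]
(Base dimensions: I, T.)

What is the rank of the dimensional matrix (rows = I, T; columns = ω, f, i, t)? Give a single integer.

Write exponents as rows I,T / cols ω,f,i,t:
  I: [ 0  0  1  0]
  T: [-1 -1  0  1]
Echelon form has 2 nonzero rows (pivots: ω,i)

2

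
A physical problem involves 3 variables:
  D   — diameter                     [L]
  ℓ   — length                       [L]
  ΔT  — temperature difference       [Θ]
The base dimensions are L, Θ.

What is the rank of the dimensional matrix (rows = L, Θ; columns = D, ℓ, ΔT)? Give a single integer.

Write exponents as rows L,Θ / cols D,ℓ,ΔT:
  L: [ 1  1  0]
  Θ: [ 0  0  1]
Echelon form has 2 nonzero rows (pivots: D,ΔT)

2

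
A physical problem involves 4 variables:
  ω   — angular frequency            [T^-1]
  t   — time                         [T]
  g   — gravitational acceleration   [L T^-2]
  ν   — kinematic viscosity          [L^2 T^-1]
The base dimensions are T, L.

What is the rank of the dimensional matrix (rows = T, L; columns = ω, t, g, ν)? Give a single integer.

Write exponents as rows T,L / cols ω,t,g,ν:
  T: [-1  1 -2 -1]
  L: [ 0  0  1  2]
Row reduction gives pivot columns ω,g; rank = 2

2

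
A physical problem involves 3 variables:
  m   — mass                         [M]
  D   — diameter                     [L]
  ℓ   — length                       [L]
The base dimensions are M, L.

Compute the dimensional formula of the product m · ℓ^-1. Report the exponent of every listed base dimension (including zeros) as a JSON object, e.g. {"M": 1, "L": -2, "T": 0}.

{"M": 1, "L": -1}

Write exponents as rows M,L / cols m,D,ℓ:
  M: [ 1  0  0]
  L: [ 0  1  1]
  [M]: (1)·1+(-1)·0 = 1
  [L]: (1)·0+(-1)·1 = -1
⇒ M L^-1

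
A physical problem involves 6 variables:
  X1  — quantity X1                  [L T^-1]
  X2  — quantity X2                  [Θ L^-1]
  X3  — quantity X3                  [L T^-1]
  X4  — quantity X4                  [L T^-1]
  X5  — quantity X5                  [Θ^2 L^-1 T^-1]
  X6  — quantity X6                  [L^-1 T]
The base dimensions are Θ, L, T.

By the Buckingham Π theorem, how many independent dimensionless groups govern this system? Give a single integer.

Exponent matrix [Θ,L,T] × [X1,X2,X3,X4,X5,X6]:
  Θ: [ 0  1  0  0  2  0]
  L: [ 1 -1  1  1 -1 -1]
  T: [-1  0 -1 -1 -1  1]
Row reduction gives pivot columns X1,X2; rank = 2
Π count = n − r = 6 − 2 = 4

4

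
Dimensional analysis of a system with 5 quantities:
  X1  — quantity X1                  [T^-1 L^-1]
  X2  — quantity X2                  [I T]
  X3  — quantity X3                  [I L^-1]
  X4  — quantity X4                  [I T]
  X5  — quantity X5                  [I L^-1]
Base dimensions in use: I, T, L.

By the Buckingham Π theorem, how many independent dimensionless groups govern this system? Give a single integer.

Dimensional matrix (I×T×L by X1×X2×X3×X4×X5):
  I: [ 0  1  1  1  1]
  T: [-1  1  0  1  0]
  L: [-1  0 -1  0 -1]
Echelon form has 2 nonzero rows (pivots: X1,X2)
Π count = n − r = 5 − 2 = 3

3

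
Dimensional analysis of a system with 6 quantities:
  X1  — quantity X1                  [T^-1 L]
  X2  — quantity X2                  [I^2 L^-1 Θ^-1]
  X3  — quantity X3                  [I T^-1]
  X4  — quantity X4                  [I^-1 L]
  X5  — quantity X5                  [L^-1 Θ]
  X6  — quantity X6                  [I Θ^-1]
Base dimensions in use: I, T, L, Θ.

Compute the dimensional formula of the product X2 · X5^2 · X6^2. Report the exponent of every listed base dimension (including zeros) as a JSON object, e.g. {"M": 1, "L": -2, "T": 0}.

{"I": 4, "T": 0, "L": -3, "Θ": -1}

Write exponents as rows I,T,L,Θ / cols X1,X2,X3,X4,X5,X6:
  I: [ 0  2  1 -1  0  1]
  T: [-1  0 -1  0  0  0]
  L: [ 1 -1  0  1 -1  0]
  Θ: [ 0 -1  0  0  1 -1]
  [I]: (1)·2+(2)·0+(2)·1 = 4
  [T]: (1)·0+(2)·0+(2)·0 = 0
  [L]: (1)·-1+(2)·-1+(2)·0 = -3
  [Θ]: (1)·-1+(2)·1+(2)·-1 = -1
⇒ I^4 L^-3 Θ^-1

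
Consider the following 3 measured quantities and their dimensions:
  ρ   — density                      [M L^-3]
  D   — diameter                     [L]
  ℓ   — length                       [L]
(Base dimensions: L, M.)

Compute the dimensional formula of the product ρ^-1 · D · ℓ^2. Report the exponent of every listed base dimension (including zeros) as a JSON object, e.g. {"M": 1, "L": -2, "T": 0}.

{"L": 6, "M": -1}

Write exponents as rows L,M / cols ρ,D,ℓ:
  L: [-3  1  1]
  M: [ 1  0  0]
  [L]: (-1)·-3+(1)·1+(2)·1 = 6
  [M]: (-1)·1+(1)·0+(2)·0 = -1
⇒ L^6 M^-1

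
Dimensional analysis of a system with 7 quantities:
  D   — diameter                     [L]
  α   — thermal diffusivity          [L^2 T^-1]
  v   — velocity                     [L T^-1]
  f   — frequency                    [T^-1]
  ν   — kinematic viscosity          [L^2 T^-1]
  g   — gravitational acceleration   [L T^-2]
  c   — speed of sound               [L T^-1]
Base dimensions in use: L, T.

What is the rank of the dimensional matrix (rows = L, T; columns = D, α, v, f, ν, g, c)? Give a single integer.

2

Write exponents as rows L,T / cols D,α,v,f,ν,g,c:
  L: [ 1  2  1  0  2  1  1]
  T: [ 0 -1 -1 -1 -1 -2 -1]
RREF → pivots at {D,α} ⇒ r = 2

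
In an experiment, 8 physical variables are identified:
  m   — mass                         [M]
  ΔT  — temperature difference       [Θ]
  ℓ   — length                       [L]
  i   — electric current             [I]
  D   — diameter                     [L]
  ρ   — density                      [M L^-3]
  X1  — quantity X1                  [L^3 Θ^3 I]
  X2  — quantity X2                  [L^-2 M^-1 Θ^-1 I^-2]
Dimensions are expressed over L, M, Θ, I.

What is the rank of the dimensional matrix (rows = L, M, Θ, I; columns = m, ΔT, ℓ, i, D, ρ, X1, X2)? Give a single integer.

Dimensional matrix (L×M×Θ×I by m×ΔT×ℓ×i×D×ρ×X1×X2):
  L: [ 0  0  1  0  1 -3  3 -2]
  M: [ 1  0  0  0  0  1  0 -1]
  Θ: [ 0  1  0  0  0  0  3 -1]
  I: [ 0  0  0  1  0  0  1 -2]
Echelon form has 4 nonzero rows (pivots: m,ΔT,ℓ,i)

4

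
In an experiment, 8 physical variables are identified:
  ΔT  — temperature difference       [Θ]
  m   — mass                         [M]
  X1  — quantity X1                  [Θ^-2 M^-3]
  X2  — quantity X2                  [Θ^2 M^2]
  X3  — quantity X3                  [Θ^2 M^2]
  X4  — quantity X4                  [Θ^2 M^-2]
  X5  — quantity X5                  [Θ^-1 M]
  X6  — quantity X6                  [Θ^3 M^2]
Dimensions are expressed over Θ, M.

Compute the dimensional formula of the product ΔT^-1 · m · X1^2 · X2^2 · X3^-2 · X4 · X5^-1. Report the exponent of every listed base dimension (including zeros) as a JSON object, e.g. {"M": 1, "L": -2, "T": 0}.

{"Θ": -2, "M": -8}

Write exponents as rows Θ,M / cols ΔT,m,X1,X2,X3,X4,X5,X6:
  Θ: [ 1  0 -2  2  2  2 -1  3]
  M: [ 0  1 -3  2  2 -2  1  2]
  [Θ]: (-1)·1+(1)·0+(2)·-2+(2)·2+(-2)·2+(1)·2+(-1)·-1 = -2
  [M]: (-1)·0+(1)·1+(2)·-3+(2)·2+(-2)·2+(1)·-2+(-1)·1 = -8
⇒ Θ^-2 M^-8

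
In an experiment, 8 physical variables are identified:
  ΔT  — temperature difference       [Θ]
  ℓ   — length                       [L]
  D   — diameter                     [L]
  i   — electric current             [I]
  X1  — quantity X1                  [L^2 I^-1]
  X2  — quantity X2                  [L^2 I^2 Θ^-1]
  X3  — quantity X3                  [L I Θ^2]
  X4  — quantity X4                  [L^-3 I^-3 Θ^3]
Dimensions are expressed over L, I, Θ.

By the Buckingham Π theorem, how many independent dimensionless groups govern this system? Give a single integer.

Write exponents as rows L,I,Θ / cols ΔT,ℓ,D,i,X1,X2,X3,X4:
  L: [ 0  1  1  0  2  2  1 -3]
  I: [ 0  0  0  1 -1  2  1 -3]
  Θ: [ 1  0  0  0  0 -1  2  3]
RREF → pivots at {ΔT,ℓ,i} ⇒ r = 3
8 vars − rank 3 = 5 Π groups

5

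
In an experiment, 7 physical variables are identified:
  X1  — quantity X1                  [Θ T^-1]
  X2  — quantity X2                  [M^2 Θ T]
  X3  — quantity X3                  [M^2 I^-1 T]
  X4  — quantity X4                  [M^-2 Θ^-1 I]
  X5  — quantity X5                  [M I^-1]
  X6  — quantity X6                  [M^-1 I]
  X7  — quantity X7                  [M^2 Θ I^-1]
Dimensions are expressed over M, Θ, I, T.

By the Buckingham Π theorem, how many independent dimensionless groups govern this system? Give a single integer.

Exponent matrix [M,Θ,I,T] × [X1,X2,X3,X4,X5,X6,X7]:
  M: [ 0  2  2 -2  1 -1  2]
  Θ: [ 1  1  0 -1  0  0  1]
  I: [ 0  0 -1  1 -1  1 -1]
  T: [-1  1  1  0  0  0  0]
RREF → pivots at {X1,X2,X3} ⇒ r = 3
7 vars − rank 3 = 4 Π groups

4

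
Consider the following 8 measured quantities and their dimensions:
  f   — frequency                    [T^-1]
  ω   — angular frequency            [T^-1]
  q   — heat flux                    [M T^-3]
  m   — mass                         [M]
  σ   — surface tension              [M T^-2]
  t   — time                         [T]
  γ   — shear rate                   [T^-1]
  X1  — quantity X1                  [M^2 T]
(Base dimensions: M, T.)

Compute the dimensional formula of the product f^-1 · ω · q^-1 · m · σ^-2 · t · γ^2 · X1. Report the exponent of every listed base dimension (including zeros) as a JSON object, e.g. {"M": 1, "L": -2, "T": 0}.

Exponent matrix [M,T] × [f,ω,q,m,σ,t,γ,X1]:
  M: [ 0  0  1  1  1  0  0  2]
  T: [-1 -1 -3  0 -2  1 -1  1]
  [M]: (-1)·0+(1)·0+(-1)·1+(1)·1+(-2)·1+(1)·0+(2)·0+(1)·2 = 0
  [T]: (-1)·-1+(1)·-1+(-1)·-3+(1)·0+(-2)·-2+(1)·1+(2)·-1+(1)·1 = 7
⇒ T^7

{"M": 0, "T": 7}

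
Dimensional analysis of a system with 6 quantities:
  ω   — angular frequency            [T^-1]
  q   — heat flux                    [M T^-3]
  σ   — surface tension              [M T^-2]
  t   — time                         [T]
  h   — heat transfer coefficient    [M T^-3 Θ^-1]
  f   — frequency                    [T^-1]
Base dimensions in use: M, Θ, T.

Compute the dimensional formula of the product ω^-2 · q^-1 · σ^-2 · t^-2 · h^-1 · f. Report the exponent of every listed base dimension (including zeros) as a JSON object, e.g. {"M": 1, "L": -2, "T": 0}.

Dimensional matrix (M×Θ×T by ω×q×σ×t×h×f):
  M: [ 0  1  1  0  1  0]
  Θ: [ 0  0  0  0 -1  0]
  T: [-1 -3 -2  1 -3 -1]
  [M]: (-2)·0+(-1)·1+(-2)·1+(-2)·0+(-1)·1+(1)·0 = -4
  [Θ]: (-2)·0+(-1)·0+(-2)·0+(-2)·0+(-1)·-1+(1)·0 = 1
  [T]: (-2)·-1+(-1)·-3+(-2)·-2+(-2)·1+(-1)·-3+(1)·-1 = 9
⇒ M^-4 Θ T^9

{"M": -4, "Θ": 1, "T": 9}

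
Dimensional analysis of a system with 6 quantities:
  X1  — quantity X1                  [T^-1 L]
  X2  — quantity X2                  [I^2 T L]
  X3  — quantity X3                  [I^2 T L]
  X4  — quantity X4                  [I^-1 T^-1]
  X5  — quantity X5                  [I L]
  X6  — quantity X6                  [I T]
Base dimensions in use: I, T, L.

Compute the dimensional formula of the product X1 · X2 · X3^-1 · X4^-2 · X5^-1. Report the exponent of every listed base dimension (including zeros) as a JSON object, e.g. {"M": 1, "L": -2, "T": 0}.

{"I": 1, "T": 1, "L": 0}

Dimensional matrix (I×T×L by X1×X2×X3×X4×X5×X6):
  I: [ 0  2  2 -1  1  1]
  T: [-1  1  1 -1  0  1]
  L: [ 1  1  1  0  1  0]
  [I]: (1)·0+(1)·2+(-1)·2+(-2)·-1+(-1)·1 = 1
  [T]: (1)·-1+(1)·1+(-1)·1+(-2)·-1+(-1)·0 = 1
  [L]: (1)·1+(1)·1+(-1)·1+(-2)·0+(-1)·1 = 0
⇒ I T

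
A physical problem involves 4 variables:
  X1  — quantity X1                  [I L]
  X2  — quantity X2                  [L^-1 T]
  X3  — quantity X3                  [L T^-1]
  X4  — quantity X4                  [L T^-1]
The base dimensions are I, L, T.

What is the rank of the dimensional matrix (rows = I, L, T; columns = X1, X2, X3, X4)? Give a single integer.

2

Dimensional matrix (I×L×T by X1×X2×X3×X4):
  I: [ 1  0  0  0]
  L: [ 1 -1  1  1]
  T: [ 0  1 -1 -1]
Echelon form has 2 nonzero rows (pivots: X1,X2)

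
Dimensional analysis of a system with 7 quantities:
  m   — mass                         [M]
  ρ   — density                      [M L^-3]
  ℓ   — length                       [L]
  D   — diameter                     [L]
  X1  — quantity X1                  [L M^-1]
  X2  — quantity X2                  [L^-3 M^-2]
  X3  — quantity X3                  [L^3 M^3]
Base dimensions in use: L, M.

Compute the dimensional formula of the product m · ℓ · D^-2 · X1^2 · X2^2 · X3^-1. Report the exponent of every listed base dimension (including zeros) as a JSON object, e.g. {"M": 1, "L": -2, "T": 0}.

{"L": -8, "M": -8}

Write exponents as rows L,M / cols m,ρ,ℓ,D,X1,X2,X3:
  L: [ 0 -3  1  1  1 -3  3]
  M: [ 1  1  0  0 -1 -2  3]
  [L]: (1)·0+(1)·1+(-2)·1+(2)·1+(2)·-3+(-1)·3 = -8
  [M]: (1)·1+(1)·0+(-2)·0+(2)·-1+(2)·-2+(-1)·3 = -8
⇒ L^-8 M^-8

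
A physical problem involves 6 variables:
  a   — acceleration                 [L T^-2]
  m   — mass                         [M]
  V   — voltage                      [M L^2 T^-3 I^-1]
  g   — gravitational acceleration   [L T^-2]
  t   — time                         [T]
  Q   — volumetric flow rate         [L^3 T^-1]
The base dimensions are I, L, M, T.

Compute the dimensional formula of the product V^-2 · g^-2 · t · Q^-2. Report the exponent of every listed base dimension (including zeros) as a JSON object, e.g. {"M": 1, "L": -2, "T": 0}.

{"I": 2, "L": -12, "M": -2, "T": 13}

Dimensional matrix (I×L×M×T by a×m×V×g×t×Q):
  I: [ 0  0 -1  0  0  0]
  L: [ 1  0  2  1  0  3]
  M: [ 0  1  1  0  0  0]
  T: [-2  0 -3 -2  1 -1]
  [I]: (-2)·-1+(-2)·0+(1)·0+(-2)·0 = 2
  [L]: (-2)·2+(-2)·1+(1)·0+(-2)·3 = -12
  [M]: (-2)·1+(-2)·0+(1)·0+(-2)·0 = -2
  [T]: (-2)·-3+(-2)·-2+(1)·1+(-2)·-1 = 13
⇒ I^2 L^-12 M^-2 T^13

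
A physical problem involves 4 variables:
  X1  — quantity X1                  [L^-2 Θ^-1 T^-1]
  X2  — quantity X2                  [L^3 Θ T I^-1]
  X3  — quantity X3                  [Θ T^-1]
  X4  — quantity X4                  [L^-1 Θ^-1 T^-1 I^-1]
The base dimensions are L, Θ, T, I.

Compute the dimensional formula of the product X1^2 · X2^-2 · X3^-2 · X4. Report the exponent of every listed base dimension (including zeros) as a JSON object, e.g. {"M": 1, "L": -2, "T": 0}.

Dimensional matrix (L×Θ×T×I by X1×X2×X3×X4):
  L: [-2  3  0 -1]
  Θ: [-1  1  1 -1]
  T: [-1  1 -1 -1]
  I: [ 0 -1  0 -1]
  [L]: (2)·-2+(-2)·3+(-2)·0+(1)·-1 = -11
  [Θ]: (2)·-1+(-2)·1+(-2)·1+(1)·-1 = -7
  [T]: (2)·-1+(-2)·1+(-2)·-1+(1)·-1 = -3
  [I]: (2)·0+(-2)·-1+(-2)·0+(1)·-1 = 1
⇒ L^-11 Θ^-7 T^-3 I

{"L": -11, "Θ": -7, "T": -3, "I": 1}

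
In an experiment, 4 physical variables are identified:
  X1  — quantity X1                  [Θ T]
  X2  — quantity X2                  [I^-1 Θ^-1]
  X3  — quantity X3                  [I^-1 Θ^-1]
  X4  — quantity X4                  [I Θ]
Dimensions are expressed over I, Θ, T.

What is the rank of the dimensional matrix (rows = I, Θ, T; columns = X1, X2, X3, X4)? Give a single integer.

2

Dimensional matrix (I×Θ×T by X1×X2×X3×X4):
  I: [ 0 -1 -1  1]
  Θ: [ 1 -1 -1  1]
  T: [ 1  0  0  0]
RREF → pivots at {X1,X2} ⇒ r = 2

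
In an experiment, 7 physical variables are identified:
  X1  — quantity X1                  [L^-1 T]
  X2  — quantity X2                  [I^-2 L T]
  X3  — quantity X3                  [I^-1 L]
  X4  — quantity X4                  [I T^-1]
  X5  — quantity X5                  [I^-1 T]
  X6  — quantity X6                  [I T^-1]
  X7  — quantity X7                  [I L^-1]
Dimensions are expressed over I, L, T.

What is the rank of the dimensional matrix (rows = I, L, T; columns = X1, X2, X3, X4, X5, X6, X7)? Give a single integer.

2

Dimensional matrix (I×L×T by X1×X2×X3×X4×X5×X6×X7):
  I: [ 0 -2 -1  1 -1  1  1]
  L: [-1  1  1  0  0  0 -1]
  T: [ 1  1  0 -1  1 -1  0]
Echelon form has 2 nonzero rows (pivots: X1,X2)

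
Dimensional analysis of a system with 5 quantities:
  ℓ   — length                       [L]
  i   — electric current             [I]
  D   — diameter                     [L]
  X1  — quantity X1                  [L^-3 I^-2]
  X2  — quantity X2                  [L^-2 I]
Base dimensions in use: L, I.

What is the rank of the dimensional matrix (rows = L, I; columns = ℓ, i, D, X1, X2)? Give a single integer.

2

Exponent matrix [L,I] × [ℓ,i,D,X1,X2]:
  L: [ 1  0  1 -3 -2]
  I: [ 0  1  0 -2  1]
Row reduction gives pivot columns ℓ,i; rank = 2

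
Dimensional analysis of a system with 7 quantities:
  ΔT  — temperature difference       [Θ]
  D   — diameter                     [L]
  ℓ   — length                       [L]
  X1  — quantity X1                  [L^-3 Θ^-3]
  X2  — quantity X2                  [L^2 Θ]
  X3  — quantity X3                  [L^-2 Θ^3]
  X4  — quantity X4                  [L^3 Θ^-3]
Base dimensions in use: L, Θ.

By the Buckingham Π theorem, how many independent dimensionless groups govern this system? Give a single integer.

5

Exponent matrix [L,Θ] × [ΔT,D,ℓ,X1,X2,X3,X4]:
  L: [ 0  1  1 -3  2 -2  3]
  Θ: [ 1  0  0 -3  1  3 -3]
Row reduction gives pivot columns ΔT,D; rank = 2
7 vars − rank 2 = 5 Π groups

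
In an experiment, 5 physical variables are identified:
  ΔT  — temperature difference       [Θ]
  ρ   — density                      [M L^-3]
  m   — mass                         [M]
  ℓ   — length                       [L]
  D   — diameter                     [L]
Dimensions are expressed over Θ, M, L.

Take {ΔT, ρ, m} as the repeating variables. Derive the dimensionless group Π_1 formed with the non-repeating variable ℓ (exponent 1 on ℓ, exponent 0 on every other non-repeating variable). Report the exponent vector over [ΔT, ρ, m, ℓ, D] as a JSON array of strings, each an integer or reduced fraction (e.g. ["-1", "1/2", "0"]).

Write exponents as rows Θ,M,L / cols ΔT,ρ,m,ℓ,D:
  Θ: [ 1  0  0  0  0]
  M: [ 0  1  1  0  0]
  L: [ 0 -3  0  1  1]
Row reduction gives pivot columns ΔT,ρ,m; rank = 3
Pivot set = {ΔT,ρ,m}, free = {ℓ,D}
RREF:
  r0: [   1    0    0    0    0]
  r1: [   0    1    0 -1/3 -1/3]
  r2: [   0    0    1  1/3  1/3]
Fix exponent of ℓ at 1, D at 0; solve each RREF row for its pivot's exponent:
  r0: exp(ΔT) + (0)·1 = 0 ⇒ exp(ΔT) = 0
  r1: exp(ρ) + (-1/3)·1 = 0 ⇒ exp(ρ) = 1/3
  r2: exp(m) + (1/3)·1 = 0 ⇒ exp(m) = -1/3
Π_1 = ρ^(1/3) · m^(-1/3) · ℓ

["0", "1/3", "-1/3", "1", "0"]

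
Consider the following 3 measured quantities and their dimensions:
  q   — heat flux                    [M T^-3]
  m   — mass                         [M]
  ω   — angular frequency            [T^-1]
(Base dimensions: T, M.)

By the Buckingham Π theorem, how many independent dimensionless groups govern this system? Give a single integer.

1

Exponent matrix [T,M] × [q,m,ω]:
  T: [-3  0 -1]
  M: [ 1  1  0]
Row reduction gives pivot columns q,m; rank = 2
3 vars − rank 2 = 1 Π group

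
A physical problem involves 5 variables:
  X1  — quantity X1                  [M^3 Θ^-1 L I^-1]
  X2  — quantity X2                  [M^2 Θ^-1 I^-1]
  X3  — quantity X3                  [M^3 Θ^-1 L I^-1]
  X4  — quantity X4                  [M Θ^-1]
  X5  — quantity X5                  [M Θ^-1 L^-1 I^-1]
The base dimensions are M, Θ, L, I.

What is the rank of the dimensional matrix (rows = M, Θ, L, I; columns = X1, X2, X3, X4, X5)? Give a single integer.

Dimensional matrix (M×Θ×L×I by X1×X2×X3×X4×X5):
  M: [ 3  2  3  1  1]
  Θ: [-1 -1 -1 -1 -1]
  L: [ 1  0  1  0 -1]
  I: [-1 -1 -1  0 -1]
Echelon form has 3 nonzero rows (pivots: X1,X2,X4)

3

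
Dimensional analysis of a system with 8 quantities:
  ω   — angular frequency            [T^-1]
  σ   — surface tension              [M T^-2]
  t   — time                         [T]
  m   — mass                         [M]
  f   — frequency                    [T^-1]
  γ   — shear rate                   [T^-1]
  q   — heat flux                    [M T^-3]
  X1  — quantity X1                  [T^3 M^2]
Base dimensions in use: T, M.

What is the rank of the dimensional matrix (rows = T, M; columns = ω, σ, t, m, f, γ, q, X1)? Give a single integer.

Write exponents as rows T,M / cols ω,σ,t,m,f,γ,q,X1:
  T: [-1 -2  1  0 -1 -1 -3  3]
  M: [ 0  1  0  1  0  0  1  2]
RREF → pivots at {ω,σ} ⇒ r = 2

2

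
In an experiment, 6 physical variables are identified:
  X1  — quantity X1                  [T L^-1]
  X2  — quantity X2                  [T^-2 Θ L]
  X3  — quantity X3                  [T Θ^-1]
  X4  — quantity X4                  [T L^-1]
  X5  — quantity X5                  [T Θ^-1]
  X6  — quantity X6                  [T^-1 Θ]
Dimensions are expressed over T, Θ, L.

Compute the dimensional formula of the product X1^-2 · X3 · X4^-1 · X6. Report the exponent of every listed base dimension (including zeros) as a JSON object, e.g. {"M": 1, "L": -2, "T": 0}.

{"T": -3, "Θ": 0, "L": 3}

Dimensional matrix (T×Θ×L by X1×X2×X3×X4×X5×X6):
  T: [ 1 -2  1  1  1 -1]
  Θ: [ 0  1 -1  0 -1  1]
  L: [-1  1  0 -1  0  0]
  [T]: (-2)·1+(1)·1+(-1)·1+(1)·-1 = -3
  [Θ]: (-2)·0+(1)·-1+(-1)·0+(1)·1 = 0
  [L]: (-2)·-1+(1)·0+(-1)·-1+(1)·0 = 3
⇒ T^-3 L^3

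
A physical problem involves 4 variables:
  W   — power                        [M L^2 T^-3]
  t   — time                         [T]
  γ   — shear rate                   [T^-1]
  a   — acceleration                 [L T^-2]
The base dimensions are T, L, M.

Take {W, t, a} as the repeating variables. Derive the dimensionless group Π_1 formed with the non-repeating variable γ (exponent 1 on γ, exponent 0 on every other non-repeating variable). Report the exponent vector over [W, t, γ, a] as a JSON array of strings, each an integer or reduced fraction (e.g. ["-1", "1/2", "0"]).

["0", "1", "1", "0"]

Dimensional matrix (T×L×M by W×t×γ×a):
  T: [-3  1 -1 -2]
  L: [ 2  0  0  1]
  M: [ 1  0  0  0]
RREF → pivots at {W,t,a} ⇒ r = 3
Repeat: W,t,a; free: γ
RREF:
  r0: [   1    0    0    0]
  r1: [   0    1   -1    0]
  r2: [   0    0    0    1]
Fix exponent of γ at 1; solve each RREF row for its pivot's exponent:
  r0: exp(W) + (0)·1 = 0 ⇒ exp(W) = 0
  r1: exp(t) + (-1)·1 = 0 ⇒ exp(t) = 1
  r2: exp(a) + (0)·1 = 0 ⇒ exp(a) = 0
Π_1 = t · γ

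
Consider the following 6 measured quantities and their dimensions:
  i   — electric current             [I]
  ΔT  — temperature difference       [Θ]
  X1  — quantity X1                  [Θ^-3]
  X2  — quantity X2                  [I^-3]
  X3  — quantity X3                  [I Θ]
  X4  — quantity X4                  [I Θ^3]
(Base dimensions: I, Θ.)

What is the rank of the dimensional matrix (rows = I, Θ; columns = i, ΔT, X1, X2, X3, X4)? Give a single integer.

Exponent matrix [I,Θ] × [i,ΔT,X1,X2,X3,X4]:
  I: [ 1  0  0 -3  1  1]
  Θ: [ 0  1 -3  0  1  3]
RREF → pivots at {i,ΔT} ⇒ r = 2

2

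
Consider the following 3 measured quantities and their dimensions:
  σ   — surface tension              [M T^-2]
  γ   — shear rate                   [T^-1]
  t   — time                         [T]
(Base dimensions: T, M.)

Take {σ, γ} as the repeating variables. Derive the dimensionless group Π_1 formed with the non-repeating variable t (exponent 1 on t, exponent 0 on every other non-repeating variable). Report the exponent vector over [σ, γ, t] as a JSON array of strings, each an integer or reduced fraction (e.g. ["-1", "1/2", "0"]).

Exponent matrix [T,M] × [σ,γ,t]:
  T: [-2 -1  1]
  M: [ 1  0  0]
Echelon form has 2 nonzero rows (pivots: σ,γ)
Repeat: σ,γ; free: t
RREF:
  r0: [   1    0    0]
  r1: [   0    1   -1]
Fix exponent of t at 1; solve each RREF row for its pivot's exponent:
  r0: exp(σ) + (0)·1 = 0 ⇒ exp(σ) = 0
  r1: exp(γ) + (-1)·1 = 0 ⇒ exp(γ) = 1
Π_1 = γ · t

["0", "1", "1"]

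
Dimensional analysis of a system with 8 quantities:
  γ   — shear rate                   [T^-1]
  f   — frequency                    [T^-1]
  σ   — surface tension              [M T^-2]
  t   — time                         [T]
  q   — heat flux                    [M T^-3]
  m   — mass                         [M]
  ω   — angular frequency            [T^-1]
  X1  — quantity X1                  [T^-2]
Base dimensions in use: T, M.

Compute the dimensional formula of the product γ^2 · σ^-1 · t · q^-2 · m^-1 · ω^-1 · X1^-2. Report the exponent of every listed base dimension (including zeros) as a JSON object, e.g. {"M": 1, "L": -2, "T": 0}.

Write exponents as rows T,M / cols γ,f,σ,t,q,m,ω,X1:
  T: [-1 -1 -2  1 -3  0 -1 -2]
  M: [ 0  0  1  0  1  1  0  0]
  [T]: (2)·-1+(-1)·-2+(1)·1+(-2)·-3+(-1)·0+(-1)·-1+(-2)·-2 = 12
  [M]: (2)·0+(-1)·1+(1)·0+(-2)·1+(-1)·1+(-1)·0+(-2)·0 = -4
⇒ T^12 M^-4

{"T": 12, "M": -4}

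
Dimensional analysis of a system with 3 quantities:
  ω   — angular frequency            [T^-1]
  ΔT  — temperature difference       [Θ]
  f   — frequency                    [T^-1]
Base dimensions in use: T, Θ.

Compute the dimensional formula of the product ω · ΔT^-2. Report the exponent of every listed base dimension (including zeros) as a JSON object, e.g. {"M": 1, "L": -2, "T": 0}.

Exponent matrix [T,Θ] × [ω,ΔT,f]:
  T: [-1  0 -1]
  Θ: [ 0  1  0]
  [T]: (1)·-1+(-2)·0 = -1
  [Θ]: (1)·0+(-2)·1 = -2
⇒ T^-1 Θ^-2

{"T": -1, "Θ": -2}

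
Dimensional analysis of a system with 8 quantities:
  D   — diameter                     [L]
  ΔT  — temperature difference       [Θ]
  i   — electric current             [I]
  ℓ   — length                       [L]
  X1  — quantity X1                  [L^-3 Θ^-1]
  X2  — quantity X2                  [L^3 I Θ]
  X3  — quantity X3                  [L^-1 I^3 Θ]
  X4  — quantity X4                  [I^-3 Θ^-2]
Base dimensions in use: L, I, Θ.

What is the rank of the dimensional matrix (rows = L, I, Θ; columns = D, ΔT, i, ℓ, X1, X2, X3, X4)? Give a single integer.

3

Dimensional matrix (L×I×Θ by D×ΔT×i×ℓ×X1×X2×X3×X4):
  L: [ 1  0  0  1 -3  3 -1  0]
  I: [ 0  0  1  0  0  1  3 -3]
  Θ: [ 0  1  0  0 -1  1  1 -2]
Echelon form has 3 nonzero rows (pivots: D,ΔT,i)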